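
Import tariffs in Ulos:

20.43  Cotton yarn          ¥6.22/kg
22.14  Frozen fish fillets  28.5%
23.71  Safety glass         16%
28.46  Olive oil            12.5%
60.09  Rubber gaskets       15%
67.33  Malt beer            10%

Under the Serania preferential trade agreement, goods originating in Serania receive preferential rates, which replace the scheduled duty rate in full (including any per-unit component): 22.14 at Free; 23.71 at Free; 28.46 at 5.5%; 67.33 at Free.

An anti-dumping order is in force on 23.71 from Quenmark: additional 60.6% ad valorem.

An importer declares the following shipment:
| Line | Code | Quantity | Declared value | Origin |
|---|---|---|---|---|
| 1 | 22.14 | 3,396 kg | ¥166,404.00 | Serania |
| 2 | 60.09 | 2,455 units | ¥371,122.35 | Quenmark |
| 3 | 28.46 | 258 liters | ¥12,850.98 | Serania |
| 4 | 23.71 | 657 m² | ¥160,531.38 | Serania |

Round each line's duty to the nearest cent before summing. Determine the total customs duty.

¥56,375.15

Line 1 (22.14, Serania, 3,396 kg, ¥166,404.00):
Base rate for 22.14 is 28.5%.
Origin Serania qualifies under the Ulos–Serania agreement and 22.14 is covered: preferential rate Free applies instead.
Duty = ¥166,404.00 × 0% = ¥0.00.
Line 2 (60.09, Quenmark, 2,455 units, ¥371,122.35):
Base rate for 60.09 is 15%.
Duty = ¥371,122.35 × 15% = ¥55,668.35.
Line 3 (28.46, Serania, 258 liters, ¥12,850.98):
Base rate for 28.46 is 12.5%.
Origin Serania qualifies under the Ulos–Serania agreement and 28.46 is covered: preferential rate 5.5% applies instead.
Duty = ¥12,850.98 × 5.5% = ¥706.80.
Line 4 (23.71, Serania, 657 m², ¥160,531.38):
Base rate for 23.71 is 16%.
Origin Serania qualifies under the Ulos–Serania agreement and 23.71 is covered: preferential rate Free applies instead.
The additional-duty order on 23.71 targets Quenmark, not Serania; it does not apply.
Duty = ¥160,531.38 × 0% = ¥0.00.
Total = ¥0.00 + ¥55,668.35 + ¥706.80 + ¥0.00 = ¥56,375.15.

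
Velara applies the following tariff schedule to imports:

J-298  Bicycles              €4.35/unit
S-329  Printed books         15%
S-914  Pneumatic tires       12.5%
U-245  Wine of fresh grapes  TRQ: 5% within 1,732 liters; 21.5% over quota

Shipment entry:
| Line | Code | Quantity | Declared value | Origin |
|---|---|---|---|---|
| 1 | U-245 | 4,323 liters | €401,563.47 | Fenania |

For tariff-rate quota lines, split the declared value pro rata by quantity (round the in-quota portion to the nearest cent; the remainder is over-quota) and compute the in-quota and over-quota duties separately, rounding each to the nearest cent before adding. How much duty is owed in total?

€59,790.04

Line 1 (U-245, Fenania, 4,323 liters, €401,563.47):
Code U-245 is under a tariff-rate quota (threshold 1,732 liters). In-quota: 1,732 liters at 5%; over-quota: 2,591 liters at 21.5%.
Pro-rata value split: in-quota = €401,563.47 × 1,732/4,323 = €160,885.48; over-quota = €401,563.47 − €160,885.48 = €240,677.99.
In-quota duty = €160,885.48 × 5% = €8,044.27. Over-quota duty = €240,677.99 × 21.5% = €51,745.77.
Line duty = €8,044.27 + €51,745.77 = €59,790.04.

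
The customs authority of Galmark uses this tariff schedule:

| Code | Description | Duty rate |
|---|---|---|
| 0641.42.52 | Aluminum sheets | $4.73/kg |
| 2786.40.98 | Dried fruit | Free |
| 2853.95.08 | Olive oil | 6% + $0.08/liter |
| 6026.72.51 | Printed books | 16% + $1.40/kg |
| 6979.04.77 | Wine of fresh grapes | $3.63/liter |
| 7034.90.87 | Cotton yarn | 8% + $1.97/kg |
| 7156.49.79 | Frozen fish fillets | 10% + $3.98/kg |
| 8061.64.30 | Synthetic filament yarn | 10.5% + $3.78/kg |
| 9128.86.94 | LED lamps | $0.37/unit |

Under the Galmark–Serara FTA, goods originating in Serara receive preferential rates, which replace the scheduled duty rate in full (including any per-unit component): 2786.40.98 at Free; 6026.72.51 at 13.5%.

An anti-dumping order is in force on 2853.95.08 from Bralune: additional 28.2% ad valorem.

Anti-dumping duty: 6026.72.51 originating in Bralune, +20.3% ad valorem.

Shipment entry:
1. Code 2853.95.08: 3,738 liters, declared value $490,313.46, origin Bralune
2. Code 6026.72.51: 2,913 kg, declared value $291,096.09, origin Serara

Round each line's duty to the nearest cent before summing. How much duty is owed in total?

$207,284.21

Line 1 (2853.95.08, Bralune, 3,738 liters, $490,313.46):
Base rate for 2853.95.08 is 6% + $0.08/liter.
Additional duty on 2853.95.08 from Bralune: +28.2%. Applied ad valorem rate: 6% + 28.2% = 34.2%.
Duty = $490,313.46 × 34.2% + 3,738 × $0.08 = $167,986.24.
Line 2 (6026.72.51, Serara, 2,913 kg, $291,096.09):
Base rate for 6026.72.51 is 16% + $1.40/kg.
Origin Serara qualifies under the Galmark–Serara agreement and 6026.72.51 is covered: preferential rate 13.5% applies instead.
The additional-duty order on 6026.72.51 targets Bralune, not Serara; it does not apply.
Duty = $291,096.09 × 13.5% = $39,297.97.
Total = $167,986.24 + $39,297.97 = $207,284.21.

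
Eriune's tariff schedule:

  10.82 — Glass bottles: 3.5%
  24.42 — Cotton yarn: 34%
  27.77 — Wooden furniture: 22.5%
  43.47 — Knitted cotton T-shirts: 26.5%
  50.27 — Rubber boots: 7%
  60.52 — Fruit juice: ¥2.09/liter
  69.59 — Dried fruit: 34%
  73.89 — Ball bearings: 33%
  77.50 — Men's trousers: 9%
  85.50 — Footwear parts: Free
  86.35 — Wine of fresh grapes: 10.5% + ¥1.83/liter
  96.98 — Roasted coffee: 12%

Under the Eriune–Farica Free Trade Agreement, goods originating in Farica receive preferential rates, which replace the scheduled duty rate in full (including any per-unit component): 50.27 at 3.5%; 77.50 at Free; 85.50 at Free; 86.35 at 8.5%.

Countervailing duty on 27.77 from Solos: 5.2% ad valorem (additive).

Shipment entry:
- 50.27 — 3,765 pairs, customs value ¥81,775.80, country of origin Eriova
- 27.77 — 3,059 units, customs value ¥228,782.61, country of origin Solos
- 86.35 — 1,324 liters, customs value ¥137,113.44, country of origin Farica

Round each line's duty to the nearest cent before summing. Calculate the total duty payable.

¥80,751.73

Line 1 (50.27, Eriova, 3,765 pairs, ¥81,775.80):
Base rate for 50.27 is 7%.
50.27 has an FTA preferential rate, but origin Eriova is not Farica; base rate stands.
Duty = ¥81,775.80 × 7% = ¥5,724.31.
Line 2 (27.77, Solos, 3,059 units, ¥228,782.61):
Base rate for 27.77 is 22.5%.
Additional duty on 27.77 from Solos: +5.2%. Applied ad valorem rate: 22.5% + 5.2% = 27.7%.
Duty = ¥228,782.61 × 27.7% = ¥63,372.78.
Line 3 (86.35, Farica, 1,324 liters, ¥137,113.44):
Base rate for 86.35 is 10.5% + ¥1.83/liter.
Origin Farica qualifies under the Eriune–Farica agreement and 86.35 is covered: preferential rate 8.5% applies instead.
Duty = ¥137,113.44 × 8.5% = ¥11,654.64.
Total = ¥5,724.31 + ¥63,372.78 + ¥11,654.64 = ¥80,751.73.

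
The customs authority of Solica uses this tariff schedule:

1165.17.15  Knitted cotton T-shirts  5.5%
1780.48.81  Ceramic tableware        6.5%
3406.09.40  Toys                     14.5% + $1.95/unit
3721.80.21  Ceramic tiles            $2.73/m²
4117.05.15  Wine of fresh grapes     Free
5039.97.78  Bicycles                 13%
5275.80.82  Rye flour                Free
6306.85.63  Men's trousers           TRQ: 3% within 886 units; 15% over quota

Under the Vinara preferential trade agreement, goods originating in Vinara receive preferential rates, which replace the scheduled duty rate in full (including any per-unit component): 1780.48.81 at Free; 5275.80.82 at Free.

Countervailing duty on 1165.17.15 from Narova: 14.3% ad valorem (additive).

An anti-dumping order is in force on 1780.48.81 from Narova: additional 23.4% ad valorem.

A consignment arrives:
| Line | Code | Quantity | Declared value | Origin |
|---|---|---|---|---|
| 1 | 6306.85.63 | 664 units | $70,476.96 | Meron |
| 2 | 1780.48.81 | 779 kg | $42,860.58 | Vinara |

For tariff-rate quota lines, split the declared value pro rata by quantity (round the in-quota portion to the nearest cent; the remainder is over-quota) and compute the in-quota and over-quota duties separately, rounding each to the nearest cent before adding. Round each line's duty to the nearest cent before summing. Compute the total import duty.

Line 1 (6306.85.63, Meron, 664 units, $70,476.96):
Code 6306.85.63 is under a tariff-rate quota (threshold 886 units). Quantity 664 units is within the quota, so the in-quota rate 3% applies to the full value.
Duty = $70,476.96 × 3% = $2,114.31.
Line 2 (1780.48.81, Vinara, 779 kg, $42,860.58):
Base rate for 1780.48.81 is 6.5%.
Origin Vinara qualifies under the Solica–Vinara agreement and 1780.48.81 is covered: preferential rate Free applies instead.
The additional-duty order on 1780.48.81 targets Narova, not Vinara; it does not apply.
Duty = $42,860.58 × 0% = $0.00.
Total = $2,114.31 + $0.00 = $2,114.31.

$2,114.31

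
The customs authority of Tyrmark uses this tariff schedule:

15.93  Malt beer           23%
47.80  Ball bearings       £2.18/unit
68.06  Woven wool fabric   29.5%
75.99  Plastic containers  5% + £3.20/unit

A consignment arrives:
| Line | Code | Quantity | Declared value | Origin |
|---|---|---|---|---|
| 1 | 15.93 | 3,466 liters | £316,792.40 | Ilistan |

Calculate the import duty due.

£72,862.25

Line 1 (15.93, Ilistan, 3,466 liters, £316,792.40):
Base rate for 15.93 is 23%.
Duty = £316,792.40 × 23% = £72,862.25.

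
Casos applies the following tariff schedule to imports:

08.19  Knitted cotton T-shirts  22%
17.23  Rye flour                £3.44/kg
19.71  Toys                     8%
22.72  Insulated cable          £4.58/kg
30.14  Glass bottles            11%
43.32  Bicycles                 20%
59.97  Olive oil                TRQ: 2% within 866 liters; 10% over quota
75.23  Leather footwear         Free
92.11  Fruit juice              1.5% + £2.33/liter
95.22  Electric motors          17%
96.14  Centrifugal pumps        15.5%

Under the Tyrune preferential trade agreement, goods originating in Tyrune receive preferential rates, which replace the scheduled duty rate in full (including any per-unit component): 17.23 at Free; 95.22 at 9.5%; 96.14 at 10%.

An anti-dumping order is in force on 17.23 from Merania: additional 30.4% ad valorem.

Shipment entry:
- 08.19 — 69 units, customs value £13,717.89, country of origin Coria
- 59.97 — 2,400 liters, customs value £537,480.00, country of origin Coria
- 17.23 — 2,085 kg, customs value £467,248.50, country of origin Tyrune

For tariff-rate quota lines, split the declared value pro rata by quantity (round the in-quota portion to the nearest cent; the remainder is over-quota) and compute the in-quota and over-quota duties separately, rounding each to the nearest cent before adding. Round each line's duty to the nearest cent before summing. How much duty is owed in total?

£41,250.68

Line 1 (08.19, Coria, 69 units, £13,717.89):
Base rate for 08.19 is 22%.
Duty = £13,717.89 × 22% = £3,017.94.
Line 2 (59.97, Coria, 2,400 liters, £537,480.00):
Code 59.97 is under a tariff-rate quota (threshold 866 liters). In-quota: 866 liters at 2%; over-quota: 1,534 liters at 10%.
Pro-rata value split: in-quota = £537,480.00 × 866/2,400 = £193,940.70; over-quota = £537,480.00 − £193,940.70 = £343,539.30.
In-quota duty = £193,940.70 × 2% = £3,878.81. Over-quota duty = £343,539.30 × 10% = £34,353.93.
Line duty = £3,878.81 + £34,353.93 = £38,232.74.
Line 3 (17.23, Tyrune, 2,085 kg, £467,248.50):
Base rate for 17.23 is £3.44/kg.
Origin Tyrune qualifies under the Casos–Tyrune agreement and 17.23 is covered: preferential rate Free applies instead.
The additional-duty order on 17.23 targets Merania, not Tyrune; it does not apply.
Duty = £467,248.50 × 0% = £0.00.
Total = £3,017.94 + £38,232.74 + £0.00 = £41,250.68.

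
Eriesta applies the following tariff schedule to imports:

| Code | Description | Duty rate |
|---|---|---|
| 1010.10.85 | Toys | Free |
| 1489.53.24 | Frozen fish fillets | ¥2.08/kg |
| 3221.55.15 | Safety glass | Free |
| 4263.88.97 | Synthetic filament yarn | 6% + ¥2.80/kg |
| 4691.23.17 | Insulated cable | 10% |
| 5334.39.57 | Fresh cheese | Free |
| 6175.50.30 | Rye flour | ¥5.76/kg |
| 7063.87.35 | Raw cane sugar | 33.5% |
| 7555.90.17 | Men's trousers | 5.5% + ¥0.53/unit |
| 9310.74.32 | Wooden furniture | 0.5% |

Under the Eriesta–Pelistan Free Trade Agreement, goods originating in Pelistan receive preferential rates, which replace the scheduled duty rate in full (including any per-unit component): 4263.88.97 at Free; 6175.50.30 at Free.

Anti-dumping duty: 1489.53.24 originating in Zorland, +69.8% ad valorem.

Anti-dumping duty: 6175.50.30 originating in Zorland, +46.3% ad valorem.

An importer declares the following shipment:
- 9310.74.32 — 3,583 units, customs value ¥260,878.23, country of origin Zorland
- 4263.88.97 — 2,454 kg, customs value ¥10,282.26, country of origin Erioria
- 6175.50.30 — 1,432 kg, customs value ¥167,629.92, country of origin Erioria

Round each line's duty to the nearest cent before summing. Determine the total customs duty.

¥17,040.85

Line 1 (9310.74.32, Zorland, 3,583 units, ¥260,878.23):
Base rate for 9310.74.32 is 0.5%.
Duty = ¥260,878.23 × 0.5% = ¥1,304.39.
Line 2 (4263.88.97, Erioria, 2,454 kg, ¥10,282.26):
Base rate for 4263.88.97 is 6% + ¥2.80/kg.
4263.88.97 has an FTA preferential rate, but origin Erioria is not Pelistan; base rate stands.
Duty = ¥10,282.26 × 6% + 2,454 × ¥2.80 = ¥7,488.14.
Line 3 (6175.50.30, Erioria, 1,432 kg, ¥167,629.92):
Base rate for 6175.50.30 is ¥5.76/kg.
6175.50.30 has an FTA preferential rate, but origin Erioria is not Pelistan; base rate stands.
The additional-duty order on 6175.50.30 targets Zorland, not Erioria; it does not apply.
Duty = 1,432 × ¥5.76 = ¥8,248.32.
Total = ¥1,304.39 + ¥7,488.14 + ¥8,248.32 = ¥17,040.85.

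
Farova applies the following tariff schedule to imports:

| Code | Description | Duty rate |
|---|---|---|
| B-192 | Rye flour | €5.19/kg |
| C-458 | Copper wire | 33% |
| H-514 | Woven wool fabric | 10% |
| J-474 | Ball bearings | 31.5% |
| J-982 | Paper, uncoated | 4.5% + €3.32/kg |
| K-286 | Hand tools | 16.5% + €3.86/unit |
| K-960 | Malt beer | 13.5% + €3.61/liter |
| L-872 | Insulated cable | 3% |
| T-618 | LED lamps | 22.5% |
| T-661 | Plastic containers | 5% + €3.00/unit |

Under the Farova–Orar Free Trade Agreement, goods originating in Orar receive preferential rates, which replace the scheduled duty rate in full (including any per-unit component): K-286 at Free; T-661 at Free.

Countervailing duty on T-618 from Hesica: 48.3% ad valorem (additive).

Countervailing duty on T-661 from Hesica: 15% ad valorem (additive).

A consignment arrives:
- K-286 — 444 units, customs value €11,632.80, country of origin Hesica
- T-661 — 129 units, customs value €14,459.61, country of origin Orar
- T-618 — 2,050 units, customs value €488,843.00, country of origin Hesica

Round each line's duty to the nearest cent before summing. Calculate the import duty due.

€349,734.09

Line 1 (K-286, Hesica, 444 units, €11,632.80):
Base rate for K-286 is 16.5% + €3.86/unit.
K-286 has an FTA preferential rate, but origin Hesica is not Orar; base rate stands.
Duty = €11,632.80 × 16.5% + 444 × €3.86 = €3,633.25.
Line 2 (T-661, Orar, 129 units, €14,459.61):
Base rate for T-661 is 5% + €3.00/unit.
Origin Orar qualifies under the Farova–Orar agreement and T-661 is covered: preferential rate Free applies instead.
The additional-duty order on T-661 targets Hesica, not Orar; it does not apply.
Duty = €14,459.61 × 0% = €0.00.
Line 3 (T-618, Hesica, 2,050 units, €488,843.00):
Base rate for T-618 is 22.5%.
Additional duty on T-618 from Hesica: +48.3%. Applied ad valorem rate: 22.5% + 48.3% = 70.8%.
Duty = €488,843.00 × 70.8% = €346,100.84.
Total = €3,633.25 + €0.00 + €346,100.84 = €349,734.09.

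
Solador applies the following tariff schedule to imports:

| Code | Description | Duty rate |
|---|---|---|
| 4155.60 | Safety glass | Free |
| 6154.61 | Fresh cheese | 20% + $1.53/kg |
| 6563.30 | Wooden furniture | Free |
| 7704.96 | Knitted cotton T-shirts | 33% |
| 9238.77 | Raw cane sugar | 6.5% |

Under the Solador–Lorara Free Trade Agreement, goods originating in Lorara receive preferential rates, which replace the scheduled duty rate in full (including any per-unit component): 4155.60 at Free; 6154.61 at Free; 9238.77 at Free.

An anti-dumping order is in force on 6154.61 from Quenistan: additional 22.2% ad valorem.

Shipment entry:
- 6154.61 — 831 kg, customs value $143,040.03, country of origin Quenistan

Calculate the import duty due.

Line 1 (6154.61, Quenistan, 831 kg, $143,040.03):
Base rate for 6154.61 is 20% + $1.53/kg.
6154.61 has an FTA preferential rate, but origin Quenistan is not Lorara; base rate stands.
Additional duty on 6154.61 from Quenistan: +22.2%. Applied ad valorem rate: 20% + 22.2% = 42.2%.
Duty = $143,040.03 × 42.2% + 831 × $1.53 = $61,634.32.

$61,634.32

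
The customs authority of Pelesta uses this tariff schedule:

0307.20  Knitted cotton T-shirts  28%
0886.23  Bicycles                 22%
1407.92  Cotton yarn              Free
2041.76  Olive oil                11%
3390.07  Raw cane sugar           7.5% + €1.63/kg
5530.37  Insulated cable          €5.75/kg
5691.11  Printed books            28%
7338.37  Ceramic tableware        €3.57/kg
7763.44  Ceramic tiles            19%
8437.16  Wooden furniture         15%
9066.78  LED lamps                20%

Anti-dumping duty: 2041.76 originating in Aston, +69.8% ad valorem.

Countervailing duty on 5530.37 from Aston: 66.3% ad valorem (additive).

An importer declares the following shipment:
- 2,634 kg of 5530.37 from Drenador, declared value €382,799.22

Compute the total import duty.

€15,145.50

Line 1 (5530.37, Drenador, 2,634 kg, €382,799.22):
Base rate for 5530.37 is €5.75/kg.
The additional-duty order on 5530.37 targets Aston, not Drenador; it does not apply.
Duty = 2,634 × €5.75 = €15,145.50.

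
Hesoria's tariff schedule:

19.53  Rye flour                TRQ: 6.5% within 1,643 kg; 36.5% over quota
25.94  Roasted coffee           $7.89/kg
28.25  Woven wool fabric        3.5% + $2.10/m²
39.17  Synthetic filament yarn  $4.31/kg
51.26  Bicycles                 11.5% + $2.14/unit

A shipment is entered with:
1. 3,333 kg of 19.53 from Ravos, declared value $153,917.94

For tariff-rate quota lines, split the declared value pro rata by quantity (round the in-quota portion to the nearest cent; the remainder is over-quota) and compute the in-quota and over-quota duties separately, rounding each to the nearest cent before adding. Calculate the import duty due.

Line 1 (19.53, Ravos, 3,333 kg, $153,917.94):
Code 19.53 is under a tariff-rate quota (threshold 1,643 kg). In-quota: 1,643 kg at 6.5%; over-quota: 1,690 kg at 36.5%.
Pro-rata value split: in-quota = $153,917.94 × 1,643/3,333 = $75,873.74; over-quota = $153,917.94 − $75,873.74 = $78,044.20.
In-quota duty = $75,873.74 × 6.5% = $4,931.79. Over-quota duty = $78,044.20 × 36.5% = $28,486.13.
Line duty = $4,931.79 + $28,486.13 = $33,417.92.

$33,417.92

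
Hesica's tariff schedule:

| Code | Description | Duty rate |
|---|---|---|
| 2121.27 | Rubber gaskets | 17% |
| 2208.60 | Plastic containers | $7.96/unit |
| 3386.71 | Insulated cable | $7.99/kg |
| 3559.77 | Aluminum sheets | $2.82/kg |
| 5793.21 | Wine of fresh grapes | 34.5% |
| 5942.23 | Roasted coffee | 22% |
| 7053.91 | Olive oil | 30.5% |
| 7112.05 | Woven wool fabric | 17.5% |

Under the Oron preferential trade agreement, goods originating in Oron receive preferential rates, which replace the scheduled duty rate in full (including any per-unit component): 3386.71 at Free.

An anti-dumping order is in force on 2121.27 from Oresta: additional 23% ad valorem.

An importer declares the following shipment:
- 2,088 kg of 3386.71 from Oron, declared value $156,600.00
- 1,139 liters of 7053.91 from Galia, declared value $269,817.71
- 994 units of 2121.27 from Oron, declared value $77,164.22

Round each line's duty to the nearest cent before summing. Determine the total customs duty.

Line 1 (3386.71, Oron, 2,088 kg, $156,600.00):
Base rate for 3386.71 is $7.99/kg.
Origin Oron qualifies under the Hesica–Oron agreement and 3386.71 is covered: preferential rate Free applies instead.
Duty = $156,600.00 × 0% = $0.00.
Line 2 (7053.91, Galia, 1,139 liters, $269,817.71):
Base rate for 7053.91 is 30.5%.
Duty = $269,817.71 × 30.5% = $82,294.40.
Line 3 (2121.27, Oron, 994 units, $77,164.22):
Base rate for 2121.27 is 17%.
Origin Oron is the FTA partner but 2121.27 is not on the preference list; base rate stands.
The additional-duty order on 2121.27 targets Oresta, not Oron; it does not apply.
Duty = $77,164.22 × 17% = $13,117.92.
Total = $0.00 + $82,294.40 + $13,117.92 = $95,412.32.

$95,412.32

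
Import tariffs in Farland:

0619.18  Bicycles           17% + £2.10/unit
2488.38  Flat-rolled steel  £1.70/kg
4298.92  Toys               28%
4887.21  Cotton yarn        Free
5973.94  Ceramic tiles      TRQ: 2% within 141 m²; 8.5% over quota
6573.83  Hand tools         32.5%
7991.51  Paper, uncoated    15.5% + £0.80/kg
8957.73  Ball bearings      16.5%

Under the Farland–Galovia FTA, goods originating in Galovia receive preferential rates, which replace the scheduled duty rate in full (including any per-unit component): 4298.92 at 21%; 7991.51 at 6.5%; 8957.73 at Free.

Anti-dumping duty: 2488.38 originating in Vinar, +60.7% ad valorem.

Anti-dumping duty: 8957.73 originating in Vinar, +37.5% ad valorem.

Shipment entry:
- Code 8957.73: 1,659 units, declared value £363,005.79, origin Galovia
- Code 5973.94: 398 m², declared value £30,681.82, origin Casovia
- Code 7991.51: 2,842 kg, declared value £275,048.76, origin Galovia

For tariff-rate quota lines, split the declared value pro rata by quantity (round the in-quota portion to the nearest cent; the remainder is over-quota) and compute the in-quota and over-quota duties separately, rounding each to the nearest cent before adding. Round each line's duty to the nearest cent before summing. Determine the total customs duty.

£19,779.59

Line 1 (8957.73, Galovia, 1,659 units, £363,005.79):
Base rate for 8957.73 is 16.5%.
Origin Galovia qualifies under the Farland–Galovia agreement and 8957.73 is covered: preferential rate Free applies instead.
The additional-duty order on 8957.73 targets Vinar, not Galovia; it does not apply.
Duty = £363,005.79 × 0% = £0.00.
Line 2 (5973.94, Casovia, 398 m², £30,681.82):
Code 5973.94 is under a tariff-rate quota (threshold 141 m²). In-quota: 141 m² at 2%; over-quota: 257 m² at 8.5%.
Pro-rata value split: in-quota = £30,681.82 × 141/398 = £10,869.69; over-quota = £30,681.82 − £10,869.69 = £19,812.13.
In-quota duty = £10,869.69 × 2% = £217.39. Over-quota duty = £19,812.13 × 8.5% = £1,684.03.
Line duty = £217.39 + £1,684.03 = £1,901.42.
Line 3 (7991.51, Galovia, 2,842 kg, £275,048.76):
Base rate for 7991.51 is 15.5% + £0.80/kg.
Origin Galovia qualifies under the Farland–Galovia agreement and 7991.51 is covered: preferential rate 6.5% applies instead.
Duty = £275,048.76 × 6.5% = £17,878.17.
Total = £0.00 + £1,901.42 + £17,878.17 = £19,779.59.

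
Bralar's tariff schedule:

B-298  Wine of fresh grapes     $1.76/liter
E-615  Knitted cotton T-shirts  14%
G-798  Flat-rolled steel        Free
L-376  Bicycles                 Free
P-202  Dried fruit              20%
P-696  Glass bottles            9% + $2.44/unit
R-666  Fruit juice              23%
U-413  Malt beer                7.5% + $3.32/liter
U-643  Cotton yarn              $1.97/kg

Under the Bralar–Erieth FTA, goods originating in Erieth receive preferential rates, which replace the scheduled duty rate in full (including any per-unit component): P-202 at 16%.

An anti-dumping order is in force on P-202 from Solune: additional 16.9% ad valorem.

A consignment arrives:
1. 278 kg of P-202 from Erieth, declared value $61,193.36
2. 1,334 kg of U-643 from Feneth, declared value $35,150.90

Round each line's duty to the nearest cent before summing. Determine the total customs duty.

$12,418.92

Line 1 (P-202, Erieth, 278 kg, $61,193.36):
Base rate for P-202 is 20%.
Origin Erieth qualifies under the Bralar–Erieth agreement and P-202 is covered: preferential rate 16% applies instead.
The additional-duty order on P-202 targets Solune, not Erieth; it does not apply.
Duty = $61,193.36 × 16% = $9,790.94.
Line 2 (U-643, Feneth, 1,334 kg, $35,150.90):
Base rate for U-643 is $1.97/kg.
Duty = 1,334 × $1.97 = $2,627.98.
Total = $9,790.94 + $2,627.98 = $12,418.92.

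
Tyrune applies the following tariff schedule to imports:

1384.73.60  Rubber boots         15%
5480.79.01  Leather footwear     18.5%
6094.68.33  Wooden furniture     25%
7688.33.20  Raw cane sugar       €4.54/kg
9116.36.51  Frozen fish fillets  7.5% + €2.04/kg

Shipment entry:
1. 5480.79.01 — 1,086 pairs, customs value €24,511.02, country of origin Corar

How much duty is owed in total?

€4,534.54

Line 1 (5480.79.01, Corar, 1,086 pairs, €24,511.02):
Base rate for 5480.79.01 is 18.5%.
Duty = €24,511.02 × 18.5% = €4,534.54.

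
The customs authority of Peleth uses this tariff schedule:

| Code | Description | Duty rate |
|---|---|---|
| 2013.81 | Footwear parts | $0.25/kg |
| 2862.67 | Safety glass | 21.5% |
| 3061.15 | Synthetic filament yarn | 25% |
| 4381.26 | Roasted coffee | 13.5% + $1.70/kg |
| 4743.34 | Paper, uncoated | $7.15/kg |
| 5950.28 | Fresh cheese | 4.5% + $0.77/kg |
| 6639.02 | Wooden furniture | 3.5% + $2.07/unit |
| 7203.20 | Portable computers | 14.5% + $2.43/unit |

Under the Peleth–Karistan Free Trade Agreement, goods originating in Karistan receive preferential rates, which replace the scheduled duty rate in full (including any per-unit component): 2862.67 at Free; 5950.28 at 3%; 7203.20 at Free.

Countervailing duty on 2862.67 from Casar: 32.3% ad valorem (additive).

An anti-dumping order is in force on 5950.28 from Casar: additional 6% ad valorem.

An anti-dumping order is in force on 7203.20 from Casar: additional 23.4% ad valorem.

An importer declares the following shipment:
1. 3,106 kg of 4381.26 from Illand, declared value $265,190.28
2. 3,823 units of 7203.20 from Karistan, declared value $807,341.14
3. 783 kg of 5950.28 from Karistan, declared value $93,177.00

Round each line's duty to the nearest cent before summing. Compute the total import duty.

$43,876.20

Line 1 (4381.26, Illand, 3,106 kg, $265,190.28):
Base rate for 4381.26 is 13.5% + $1.70/kg.
Duty = $265,190.28 × 13.5% + 3,106 × $1.70 = $41,080.89.
Line 2 (7203.20, Karistan, 3,823 units, $807,341.14):
Base rate for 7203.20 is 14.5% + $2.43/unit.
Origin Karistan qualifies under the Peleth–Karistan agreement and 7203.20 is covered: preferential rate Free applies instead.
The additional-duty order on 7203.20 targets Casar, not Karistan; it does not apply.
Duty = $807,341.14 × 0% = $0.00.
Line 3 (5950.28, Karistan, 783 kg, $93,177.00):
Base rate for 5950.28 is 4.5% + $0.77/kg.
Origin Karistan qualifies under the Peleth–Karistan agreement and 5950.28 is covered: preferential rate 3% applies instead.
The additional-duty order on 5950.28 targets Casar, not Karistan; it does not apply.
Duty = $93,177.00 × 3% = $2,795.31.
Total = $41,080.89 + $0.00 + $2,795.31 = $43,876.20.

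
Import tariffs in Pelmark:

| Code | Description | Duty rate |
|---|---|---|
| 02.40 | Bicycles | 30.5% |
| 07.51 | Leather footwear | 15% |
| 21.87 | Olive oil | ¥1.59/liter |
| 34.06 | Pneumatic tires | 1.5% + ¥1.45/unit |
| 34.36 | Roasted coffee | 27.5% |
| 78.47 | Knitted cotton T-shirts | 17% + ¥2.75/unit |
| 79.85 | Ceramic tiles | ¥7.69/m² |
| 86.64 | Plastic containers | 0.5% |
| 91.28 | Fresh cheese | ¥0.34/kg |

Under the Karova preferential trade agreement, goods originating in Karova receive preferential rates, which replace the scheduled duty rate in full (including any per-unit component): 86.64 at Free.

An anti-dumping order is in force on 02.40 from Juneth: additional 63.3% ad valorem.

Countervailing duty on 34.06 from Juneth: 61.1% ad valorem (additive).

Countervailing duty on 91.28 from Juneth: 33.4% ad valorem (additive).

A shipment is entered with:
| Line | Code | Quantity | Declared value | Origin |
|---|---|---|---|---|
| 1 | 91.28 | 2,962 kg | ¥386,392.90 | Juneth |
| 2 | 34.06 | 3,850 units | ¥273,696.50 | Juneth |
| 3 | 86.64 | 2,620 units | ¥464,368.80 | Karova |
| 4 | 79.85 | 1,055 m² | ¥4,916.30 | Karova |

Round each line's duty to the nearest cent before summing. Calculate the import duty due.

¥315,091.77

Line 1 (91.28, Juneth, 2,962 kg, ¥386,392.90):
Base rate for 91.28 is ¥0.34/kg.
Additional duty on 91.28 from Juneth: +33.4% ad valorem. Applied ad valorem rate = 33.4%.
Duty = ¥386,392.90 × 33.4% + 2,962 × ¥0.34 = ¥130,062.31.
Line 2 (34.06, Juneth, 3,850 units, ¥273,696.50):
Base rate for 34.06 is 1.5% + ¥1.45/unit.
Additional duty on 34.06 from Juneth: +61.1%. Applied ad valorem rate: 1.5% + 61.1% = 62.6%.
Duty = ¥273,696.50 × 62.6% + 3,850 × ¥1.45 = ¥176,916.51.
Line 3 (86.64, Karova, 2,620 units, ¥464,368.80):
Base rate for 86.64 is 0.5%.
Origin Karova qualifies under the Pelmark–Karova agreement and 86.64 is covered: preferential rate Free applies instead.
Duty = ¥464,368.80 × 0% = ¥0.00.
Line 4 (79.85, Karova, 1,055 m², ¥4,916.30):
Base rate for 79.85 is ¥7.69/m².
Origin Karova is the FTA partner but 79.85 is not on the preference list; base rate stands.
Duty = 1,055 × ¥7.69 = ¥8,112.95.
Total = ¥130,062.31 + ¥176,916.51 + ¥0.00 + ¥8,112.95 = ¥315,091.77.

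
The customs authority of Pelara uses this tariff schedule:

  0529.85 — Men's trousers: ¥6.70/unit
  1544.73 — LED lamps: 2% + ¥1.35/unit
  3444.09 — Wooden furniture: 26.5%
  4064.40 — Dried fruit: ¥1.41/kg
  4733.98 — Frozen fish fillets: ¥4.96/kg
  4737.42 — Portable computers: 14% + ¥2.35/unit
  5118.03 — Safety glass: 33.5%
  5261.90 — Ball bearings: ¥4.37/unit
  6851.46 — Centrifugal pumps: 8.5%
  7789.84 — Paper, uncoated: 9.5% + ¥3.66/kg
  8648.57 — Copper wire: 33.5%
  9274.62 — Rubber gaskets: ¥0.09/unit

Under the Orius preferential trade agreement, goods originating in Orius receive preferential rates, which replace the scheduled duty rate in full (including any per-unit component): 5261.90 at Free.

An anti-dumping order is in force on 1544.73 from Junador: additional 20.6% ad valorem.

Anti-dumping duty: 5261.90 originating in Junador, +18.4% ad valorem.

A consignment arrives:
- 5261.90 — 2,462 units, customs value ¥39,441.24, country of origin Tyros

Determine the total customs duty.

Line 1 (5261.90, Tyros, 2,462 units, ¥39,441.24):
Base rate for 5261.90 is ¥4.37/unit.
5261.90 has an FTA preferential rate, but origin Tyros is not Orius; base rate stands.
The additional-duty order on 5261.90 targets Junador, not Tyros; it does not apply.
Duty = 2,462 × ¥4.37 = ¥10,758.94.

¥10,758.94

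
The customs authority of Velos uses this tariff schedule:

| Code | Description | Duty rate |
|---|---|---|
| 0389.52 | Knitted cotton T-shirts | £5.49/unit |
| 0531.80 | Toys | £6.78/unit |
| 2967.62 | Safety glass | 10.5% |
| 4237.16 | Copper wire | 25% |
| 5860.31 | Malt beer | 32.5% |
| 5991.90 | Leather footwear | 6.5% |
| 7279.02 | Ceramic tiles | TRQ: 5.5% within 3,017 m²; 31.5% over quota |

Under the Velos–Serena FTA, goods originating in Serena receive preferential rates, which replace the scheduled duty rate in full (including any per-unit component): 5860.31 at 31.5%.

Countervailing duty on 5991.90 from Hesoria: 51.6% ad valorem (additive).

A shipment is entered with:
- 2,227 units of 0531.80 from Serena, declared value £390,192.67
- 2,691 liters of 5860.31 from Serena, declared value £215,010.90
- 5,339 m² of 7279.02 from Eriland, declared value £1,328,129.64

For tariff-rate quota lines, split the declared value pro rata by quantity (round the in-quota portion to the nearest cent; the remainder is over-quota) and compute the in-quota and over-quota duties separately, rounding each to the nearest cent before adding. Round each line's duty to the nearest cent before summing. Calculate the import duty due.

Line 1 (0531.80, Serena, 2,227 units, £390,192.67):
Base rate for 0531.80 is £6.78/unit.
Origin Serena is the FTA partner but 0531.80 is not on the preference list; base rate stands.
Duty = 2,227 × £6.78 = £15,099.06.
Line 2 (5860.31, Serena, 2,691 liters, £215,010.90):
Base rate for 5860.31 is 32.5%.
Origin Serena qualifies under the Velos–Serena agreement and 5860.31 is covered: preferential rate 31.5% applies instead.
Duty = £215,010.90 × 31.5% = £67,728.43.
Line 3 (7279.02, Eriland, 5,339 m², £1,328,129.64):
Code 7279.02 is under a tariff-rate quota (threshold 3,017 m²). In-quota: 3,017 m² at 5.5%; over-quota: 2,322 m² at 31.5%.
Pro-rata value split: in-quota = £1,328,129.64 × 3,017/5,339 = £750,508.92; over-quota = £1,328,129.64 − £750,508.92 = £577,620.72.
In-quota duty = £750,508.92 × 5.5% = £41,277.99. Over-quota duty = £577,620.72 × 31.5% = £181,950.53.
Line duty = £41,277.99 + £181,950.53 = £223,228.52.
Total = £15,099.06 + £67,728.43 + £223,228.52 = £306,056.01.

£306,056.01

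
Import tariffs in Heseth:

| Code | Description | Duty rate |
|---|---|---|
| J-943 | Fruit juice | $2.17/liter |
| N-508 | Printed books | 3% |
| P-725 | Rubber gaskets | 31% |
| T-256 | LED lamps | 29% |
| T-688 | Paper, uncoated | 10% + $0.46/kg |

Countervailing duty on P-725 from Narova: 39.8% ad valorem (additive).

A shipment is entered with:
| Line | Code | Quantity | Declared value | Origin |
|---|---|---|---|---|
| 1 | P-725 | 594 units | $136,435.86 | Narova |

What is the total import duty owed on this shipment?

Line 1 (P-725, Narova, 594 units, $136,435.86):
Base rate for P-725 is 31%.
Additional duty on P-725 from Narova: +39.8%. Applied ad valorem rate: 31% + 39.8% = 70.8%.
Duty = $136,435.86 × 70.8% = $96,596.59.

$96,596.59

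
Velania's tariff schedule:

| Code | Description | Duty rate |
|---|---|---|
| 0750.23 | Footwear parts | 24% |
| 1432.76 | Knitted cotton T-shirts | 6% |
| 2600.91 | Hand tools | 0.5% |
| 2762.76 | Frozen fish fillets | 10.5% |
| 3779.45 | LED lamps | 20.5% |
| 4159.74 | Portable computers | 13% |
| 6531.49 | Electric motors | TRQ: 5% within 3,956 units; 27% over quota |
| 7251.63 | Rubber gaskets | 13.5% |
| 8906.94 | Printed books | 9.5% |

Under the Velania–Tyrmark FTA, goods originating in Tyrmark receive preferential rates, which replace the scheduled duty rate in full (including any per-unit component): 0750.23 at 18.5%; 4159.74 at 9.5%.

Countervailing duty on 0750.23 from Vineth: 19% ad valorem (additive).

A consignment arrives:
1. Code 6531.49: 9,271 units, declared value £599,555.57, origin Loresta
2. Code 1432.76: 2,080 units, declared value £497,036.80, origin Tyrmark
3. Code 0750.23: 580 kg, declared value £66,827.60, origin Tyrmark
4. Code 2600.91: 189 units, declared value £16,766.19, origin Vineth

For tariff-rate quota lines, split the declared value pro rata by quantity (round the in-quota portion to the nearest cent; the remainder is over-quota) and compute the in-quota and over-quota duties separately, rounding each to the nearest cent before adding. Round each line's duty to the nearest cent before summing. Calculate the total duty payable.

£147,865.56

Line 1 (6531.49, Loresta, 9,271 units, £599,555.57):
Code 6531.49 is under a tariff-rate quota (threshold 3,956 units). In-quota: 3,956 units at 5%; over-quota: 5,315 units at 27%.
Pro-rata value split: in-quota = £599,555.57 × 3,956/9,271 = £255,834.52; over-quota = £599,555.57 − £255,834.52 = £343,721.05.
In-quota duty = £255,834.52 × 5% = £12,791.73. Over-quota duty = £343,721.05 × 27% = £92,804.68.
Line duty = £12,791.73 + £92,804.68 = £105,596.41.
Line 2 (1432.76, Tyrmark, 2,080 units, £497,036.80):
Base rate for 1432.76 is 6%.
Origin Tyrmark is the FTA partner but 1432.76 is not on the preference list; base rate stands.
Duty = £497,036.80 × 6% = £29,822.21.
Line 3 (0750.23, Tyrmark, 580 kg, £66,827.60):
Base rate for 0750.23 is 24%.
Origin Tyrmark qualifies under the Velania–Tyrmark agreement and 0750.23 is covered: preferential rate 18.5% applies instead.
The additional-duty order on 0750.23 targets Vineth, not Tyrmark; it does not apply.
Duty = £66,827.60 × 18.5% = £12,363.11.
Line 4 (2600.91, Vineth, 189 units, £16,766.19):
Base rate for 2600.91 is 0.5%.
Duty = £16,766.19 × 0.5% = £83.83.
Total = £105,596.41 + £29,822.21 + £12,363.11 + £83.83 = £147,865.56.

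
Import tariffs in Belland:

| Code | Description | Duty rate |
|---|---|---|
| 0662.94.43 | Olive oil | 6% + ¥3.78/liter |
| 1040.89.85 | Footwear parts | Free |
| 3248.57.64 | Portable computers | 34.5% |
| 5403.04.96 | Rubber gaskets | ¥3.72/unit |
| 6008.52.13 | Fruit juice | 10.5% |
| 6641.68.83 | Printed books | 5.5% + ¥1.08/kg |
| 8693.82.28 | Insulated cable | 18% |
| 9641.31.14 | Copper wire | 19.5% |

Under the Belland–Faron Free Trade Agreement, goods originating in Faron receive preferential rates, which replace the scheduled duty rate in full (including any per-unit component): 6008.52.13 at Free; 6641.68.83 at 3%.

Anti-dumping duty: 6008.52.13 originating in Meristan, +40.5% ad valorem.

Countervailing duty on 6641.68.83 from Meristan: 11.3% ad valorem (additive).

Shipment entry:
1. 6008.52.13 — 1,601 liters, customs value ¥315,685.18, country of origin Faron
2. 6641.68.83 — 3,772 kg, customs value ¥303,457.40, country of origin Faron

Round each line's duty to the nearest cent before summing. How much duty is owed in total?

Line 1 (6008.52.13, Faron, 1,601 liters, ¥315,685.18):
Base rate for 6008.52.13 is 10.5%.
Origin Faron qualifies under the Belland–Faron agreement and 6008.52.13 is covered: preferential rate Free applies instead.
The additional-duty order on 6008.52.13 targets Meristan, not Faron; it does not apply.
Duty = ¥315,685.18 × 0% = ¥0.00.
Line 2 (6641.68.83, Faron, 3,772 kg, ¥303,457.40):
Base rate for 6641.68.83 is 5.5% + ¥1.08/kg.
Origin Faron qualifies under the Belland–Faron agreement and 6641.68.83 is covered: preferential rate 3% applies instead.
The additional-duty order on 6641.68.83 targets Meristan, not Faron; it does not apply.
Duty = ¥303,457.40 × 3% = ¥9,103.72.
Total = ¥0.00 + ¥9,103.72 = ¥9,103.72.

¥9,103.72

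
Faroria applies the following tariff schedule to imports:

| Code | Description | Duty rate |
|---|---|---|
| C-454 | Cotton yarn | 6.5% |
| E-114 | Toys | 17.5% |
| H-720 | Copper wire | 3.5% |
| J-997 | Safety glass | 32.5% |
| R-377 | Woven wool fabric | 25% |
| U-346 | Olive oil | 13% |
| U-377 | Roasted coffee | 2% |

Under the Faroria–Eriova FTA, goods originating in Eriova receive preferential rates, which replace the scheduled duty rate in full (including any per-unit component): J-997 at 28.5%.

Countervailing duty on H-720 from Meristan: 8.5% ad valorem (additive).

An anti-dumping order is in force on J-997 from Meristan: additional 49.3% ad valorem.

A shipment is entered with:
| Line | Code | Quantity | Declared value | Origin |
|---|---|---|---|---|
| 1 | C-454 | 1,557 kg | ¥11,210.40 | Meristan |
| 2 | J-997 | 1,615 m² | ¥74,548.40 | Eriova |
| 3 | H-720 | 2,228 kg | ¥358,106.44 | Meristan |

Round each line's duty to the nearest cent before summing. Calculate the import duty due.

¥64,947.74

Line 1 (C-454, Meristan, 1,557 kg, ¥11,210.40):
Base rate for C-454 is 6.5%.
Duty = ¥11,210.40 × 6.5% = ¥728.68.
Line 2 (J-997, Eriova, 1,615 m², ¥74,548.40):
Base rate for J-997 is 32.5%.
Origin Eriova qualifies under the Faroria–Eriova agreement and J-997 is covered: preferential rate 28.5% applies instead.
The additional-duty order on J-997 targets Meristan, not Eriova; it does not apply.
Duty = ¥74,548.40 × 28.5% = ¥21,246.29.
Line 3 (H-720, Meristan, 2,228 kg, ¥358,106.44):
Base rate for H-720 is 3.5%.
Additional duty on H-720 from Meristan: +8.5%. Applied ad valorem rate: 3.5% + 8.5% = 12%.
Duty = ¥358,106.44 × 12% = ¥42,972.77.
Total = ¥728.68 + ¥21,246.29 + ¥42,972.77 = ¥64,947.74.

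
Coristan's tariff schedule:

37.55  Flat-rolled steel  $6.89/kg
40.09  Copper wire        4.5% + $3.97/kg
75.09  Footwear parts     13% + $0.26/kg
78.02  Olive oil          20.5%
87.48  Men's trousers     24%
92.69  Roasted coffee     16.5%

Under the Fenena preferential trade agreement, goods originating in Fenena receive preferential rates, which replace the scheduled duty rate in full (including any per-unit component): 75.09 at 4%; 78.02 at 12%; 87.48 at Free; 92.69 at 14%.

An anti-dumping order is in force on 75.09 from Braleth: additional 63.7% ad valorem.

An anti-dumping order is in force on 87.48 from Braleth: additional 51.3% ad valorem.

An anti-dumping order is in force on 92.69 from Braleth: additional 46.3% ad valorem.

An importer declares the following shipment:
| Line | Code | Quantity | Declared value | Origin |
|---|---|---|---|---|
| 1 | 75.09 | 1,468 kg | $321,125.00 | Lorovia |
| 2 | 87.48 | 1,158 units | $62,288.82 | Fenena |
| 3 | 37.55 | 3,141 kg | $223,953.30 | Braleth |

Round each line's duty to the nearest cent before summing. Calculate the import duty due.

$63,769.42

Line 1 (75.09, Lorovia, 1,468 kg, $321,125.00):
Base rate for 75.09 is 13% + $0.26/kg.
75.09 has an FTA preferential rate, but origin Lorovia is not Fenena; base rate stands.
The additional-duty order on 75.09 targets Braleth, not Lorovia; it does not apply.
Duty = $321,125.00 × 13% + 1,468 × $0.26 = $42,127.93.
Line 2 (87.48, Fenena, 1,158 units, $62,288.82):
Base rate for 87.48 is 24%.
Origin Fenena qualifies under the Coristan–Fenena agreement and 87.48 is covered: preferential rate Free applies instead.
The additional-duty order on 87.48 targets Braleth, not Fenena; it does not apply.
Duty = $62,288.82 × 0% = $0.00.
Line 3 (37.55, Braleth, 3,141 kg, $223,953.30):
Base rate for 37.55 is $6.89/kg.
Duty = 3,141 × $6.89 = $21,641.49.
Total = $42,127.93 + $0.00 + $21,641.49 = $63,769.42.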